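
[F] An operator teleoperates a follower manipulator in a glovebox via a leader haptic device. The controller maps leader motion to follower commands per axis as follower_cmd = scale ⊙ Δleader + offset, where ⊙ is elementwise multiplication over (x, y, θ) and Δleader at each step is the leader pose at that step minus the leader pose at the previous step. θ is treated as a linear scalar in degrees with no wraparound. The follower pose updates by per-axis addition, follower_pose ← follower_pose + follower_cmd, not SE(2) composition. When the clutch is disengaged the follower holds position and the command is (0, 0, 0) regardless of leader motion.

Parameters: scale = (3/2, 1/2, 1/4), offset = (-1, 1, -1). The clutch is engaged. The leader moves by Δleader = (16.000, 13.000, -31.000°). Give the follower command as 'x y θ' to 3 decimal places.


axis x: 3/2·16.000 + -1 = 23.000
axis y: 1/2·13.000 + 1 = 7.500
axis θ: 1/4·-31.000 + -1 = -8.750

23.000 7.500 -8.750


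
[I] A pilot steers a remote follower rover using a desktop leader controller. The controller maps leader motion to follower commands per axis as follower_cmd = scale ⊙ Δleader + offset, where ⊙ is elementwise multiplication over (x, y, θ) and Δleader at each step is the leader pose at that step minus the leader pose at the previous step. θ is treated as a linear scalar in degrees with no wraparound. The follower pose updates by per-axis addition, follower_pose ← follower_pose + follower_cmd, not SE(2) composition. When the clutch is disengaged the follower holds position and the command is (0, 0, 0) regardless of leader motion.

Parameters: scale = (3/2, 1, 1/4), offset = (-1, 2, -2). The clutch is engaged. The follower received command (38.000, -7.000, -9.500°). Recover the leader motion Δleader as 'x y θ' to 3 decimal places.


26.000 -9.000 -30.000

axis x: (38.000 − -1) / (3/2) = 26.000
axis y: (-7.000 − 2) / (1) = -9.000
axis θ: (-9.500 − -2) / (1/4) = -30.000


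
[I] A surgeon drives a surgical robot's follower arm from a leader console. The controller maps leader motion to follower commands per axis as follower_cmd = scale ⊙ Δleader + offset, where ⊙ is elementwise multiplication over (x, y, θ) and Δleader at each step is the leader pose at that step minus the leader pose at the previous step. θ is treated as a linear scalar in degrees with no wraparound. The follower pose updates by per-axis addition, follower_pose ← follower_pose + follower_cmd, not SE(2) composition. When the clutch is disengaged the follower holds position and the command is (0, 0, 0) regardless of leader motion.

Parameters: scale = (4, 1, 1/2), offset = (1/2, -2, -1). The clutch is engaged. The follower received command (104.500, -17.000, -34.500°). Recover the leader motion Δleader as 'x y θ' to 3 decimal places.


26.000 -15.000 -67.000

axis x: (104.500 − 1/2) / (4) = 26.000
axis y: (-17.000 − -2) / (1) = -15.000
axis θ: (-34.500 − -1) / (1/2) = -67.000


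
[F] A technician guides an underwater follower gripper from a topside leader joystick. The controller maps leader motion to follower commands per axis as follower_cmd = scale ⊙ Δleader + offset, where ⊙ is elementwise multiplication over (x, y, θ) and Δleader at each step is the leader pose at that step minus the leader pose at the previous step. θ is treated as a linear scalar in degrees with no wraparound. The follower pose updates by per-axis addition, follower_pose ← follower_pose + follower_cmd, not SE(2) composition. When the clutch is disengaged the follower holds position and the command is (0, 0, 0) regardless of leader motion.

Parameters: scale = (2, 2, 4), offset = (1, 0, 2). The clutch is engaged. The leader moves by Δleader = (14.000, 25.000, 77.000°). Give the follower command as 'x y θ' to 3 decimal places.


29.000 50.000 310.000

axis x: 2·14.000 + 1 = 29.000
axis y: 2·25.000 + 0 = 50.000
axis θ: 4·77.000 + 2 = 310.000


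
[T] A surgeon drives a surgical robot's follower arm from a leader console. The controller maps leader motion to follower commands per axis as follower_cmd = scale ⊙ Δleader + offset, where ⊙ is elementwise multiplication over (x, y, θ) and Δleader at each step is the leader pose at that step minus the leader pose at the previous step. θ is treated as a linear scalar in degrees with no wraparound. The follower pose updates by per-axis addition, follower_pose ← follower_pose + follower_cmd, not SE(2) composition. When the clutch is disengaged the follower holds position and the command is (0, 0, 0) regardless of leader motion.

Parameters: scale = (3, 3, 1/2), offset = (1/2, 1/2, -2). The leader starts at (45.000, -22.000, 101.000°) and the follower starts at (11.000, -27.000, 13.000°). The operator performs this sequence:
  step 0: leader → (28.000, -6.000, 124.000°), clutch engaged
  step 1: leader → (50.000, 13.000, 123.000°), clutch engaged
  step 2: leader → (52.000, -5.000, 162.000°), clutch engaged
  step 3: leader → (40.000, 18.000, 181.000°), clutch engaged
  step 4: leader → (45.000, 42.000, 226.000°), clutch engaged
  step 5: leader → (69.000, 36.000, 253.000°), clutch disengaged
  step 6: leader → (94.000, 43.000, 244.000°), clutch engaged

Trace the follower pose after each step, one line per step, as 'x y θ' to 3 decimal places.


step 0: Δleader=(-17.000, 16.000, 23.000°), engaged; cmd=(-50.500, 48.500, 9.500°) → follower=(-39.500, 21.500, 22.500°)
step 1: Δleader=(22.000, 19.000, -1.000°), engaged; cmd=(66.500, 57.500, -2.500°) → follower=(27.000, 79.000, 20.000°)
step 2: Δleader=(2.000, -18.000, 39.000°), engaged; cmd=(6.500, -53.500, 17.500°) → follower=(33.500, 25.500, 37.500°)
step 3: Δleader=(-12.000, 23.000, 19.000°), engaged; cmd=(-35.500, 69.500, 7.500°) → follower=(-2.000, 95.000, 45.000°)
step 4: Δleader=(5.000, 24.000, 45.000°), engaged; cmd=(15.500, 72.500, 20.500°) → follower=(13.500, 167.500, 65.500°)
step 5: Δleader=(24.000, -6.000, 27.000°), disengaged; cmd=(0,0,0) → follower holds at (13.500, 167.500, 65.500°)
step 6: Δleader=(25.000, 7.000, -9.000°), engaged; cmd=(75.500, 21.500, -6.500°) → follower=(89.000, 189.000, 59.000°)

-39.500 21.500 22.500
27.000 79.000 20.000
33.500 25.500 37.500
-2.000 95.000 45.000
13.500 167.500 65.500
13.500 167.500 65.500
89.000 189.000 59.000


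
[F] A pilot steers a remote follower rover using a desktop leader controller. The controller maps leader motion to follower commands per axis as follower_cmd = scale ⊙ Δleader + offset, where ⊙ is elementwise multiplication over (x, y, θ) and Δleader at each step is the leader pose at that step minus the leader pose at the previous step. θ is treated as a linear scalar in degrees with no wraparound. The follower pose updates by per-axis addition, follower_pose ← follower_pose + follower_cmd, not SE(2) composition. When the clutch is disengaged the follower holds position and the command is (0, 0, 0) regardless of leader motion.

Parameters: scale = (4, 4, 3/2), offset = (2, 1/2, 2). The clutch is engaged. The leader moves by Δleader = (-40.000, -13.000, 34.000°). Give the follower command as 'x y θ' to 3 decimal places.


axis x: 4·-40.000 + 2 = -158.000
axis y: 4·-13.000 + 1/2 = -51.500
axis θ: 3/2·34.000 + 2 = 53.000

-158.000 -51.500 53.000


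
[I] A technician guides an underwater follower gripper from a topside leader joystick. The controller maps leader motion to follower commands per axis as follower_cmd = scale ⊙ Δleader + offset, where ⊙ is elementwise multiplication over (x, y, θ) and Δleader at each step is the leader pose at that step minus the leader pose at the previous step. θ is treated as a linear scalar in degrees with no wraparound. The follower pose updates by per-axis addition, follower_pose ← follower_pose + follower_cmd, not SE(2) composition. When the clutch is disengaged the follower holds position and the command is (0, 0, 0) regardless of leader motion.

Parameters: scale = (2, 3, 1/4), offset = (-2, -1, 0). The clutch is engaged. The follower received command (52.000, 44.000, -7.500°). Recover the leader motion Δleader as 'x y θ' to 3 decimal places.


27.000 15.000 -30.000

axis x: (52.000 − -2) / (2) = 27.000
axis y: (44.000 − -1) / (3) = 15.000
axis θ: (-7.500 − 0) / (1/4) = -30.000


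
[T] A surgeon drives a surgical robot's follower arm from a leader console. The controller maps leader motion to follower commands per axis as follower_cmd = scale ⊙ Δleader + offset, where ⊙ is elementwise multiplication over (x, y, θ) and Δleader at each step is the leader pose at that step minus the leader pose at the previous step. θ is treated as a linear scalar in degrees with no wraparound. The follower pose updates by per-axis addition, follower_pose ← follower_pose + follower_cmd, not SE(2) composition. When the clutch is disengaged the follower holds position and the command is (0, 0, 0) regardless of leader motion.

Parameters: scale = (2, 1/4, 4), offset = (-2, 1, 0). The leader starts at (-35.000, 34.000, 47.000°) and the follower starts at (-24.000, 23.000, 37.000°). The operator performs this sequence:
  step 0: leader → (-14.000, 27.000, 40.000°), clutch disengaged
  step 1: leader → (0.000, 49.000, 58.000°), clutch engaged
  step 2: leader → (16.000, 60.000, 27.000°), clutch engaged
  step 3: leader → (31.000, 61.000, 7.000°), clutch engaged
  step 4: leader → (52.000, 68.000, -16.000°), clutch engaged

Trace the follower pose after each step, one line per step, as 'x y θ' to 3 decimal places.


-24.000 23.000 37.000
2.000 29.500 109.000
32.000 33.250 -15.000
60.000 34.500 -95.000
100.000 37.250 -187.000

step 0: Δleader=(21.000, -7.000, -7.000°), disengaged; cmd=(0,0,0) → follower holds at (-24.000, 23.000, 37.000°)
step 1: Δleader=(14.000, 22.000, 18.000°), engaged; cmd=(26.000, 6.500, 72.000°) → follower=(2.000, 29.500, 109.000°)
step 2: Δleader=(16.000, 11.000, -31.000°), engaged; cmd=(30.000, 3.750, -124.000°) → follower=(32.000, 33.250, -15.000°)
step 3: Δleader=(15.000, 1.000, -20.000°), engaged; cmd=(28.000, 1.250, -80.000°) → follower=(60.000, 34.500, -95.000°)
step 4: Δleader=(21.000, 7.000, -23.000°), engaged; cmd=(40.000, 2.750, -92.000°) → follower=(100.000, 37.250, -187.000°)


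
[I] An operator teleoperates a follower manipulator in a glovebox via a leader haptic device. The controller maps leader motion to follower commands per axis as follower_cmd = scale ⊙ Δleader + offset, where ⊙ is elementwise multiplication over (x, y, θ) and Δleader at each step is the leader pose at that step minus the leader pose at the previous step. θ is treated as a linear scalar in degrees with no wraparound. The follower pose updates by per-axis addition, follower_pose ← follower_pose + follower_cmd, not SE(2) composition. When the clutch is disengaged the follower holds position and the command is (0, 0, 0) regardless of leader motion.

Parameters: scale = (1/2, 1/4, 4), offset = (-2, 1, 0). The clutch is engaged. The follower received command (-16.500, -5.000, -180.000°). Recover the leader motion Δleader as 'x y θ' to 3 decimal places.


-29.000 -24.000 -45.000

axis x: (-16.500 − -2) / (1/2) = -29.000
axis y: (-5.000 − 1) / (1/4) = -24.000
axis θ: (-180.000 − 0) / (4) = -45.000


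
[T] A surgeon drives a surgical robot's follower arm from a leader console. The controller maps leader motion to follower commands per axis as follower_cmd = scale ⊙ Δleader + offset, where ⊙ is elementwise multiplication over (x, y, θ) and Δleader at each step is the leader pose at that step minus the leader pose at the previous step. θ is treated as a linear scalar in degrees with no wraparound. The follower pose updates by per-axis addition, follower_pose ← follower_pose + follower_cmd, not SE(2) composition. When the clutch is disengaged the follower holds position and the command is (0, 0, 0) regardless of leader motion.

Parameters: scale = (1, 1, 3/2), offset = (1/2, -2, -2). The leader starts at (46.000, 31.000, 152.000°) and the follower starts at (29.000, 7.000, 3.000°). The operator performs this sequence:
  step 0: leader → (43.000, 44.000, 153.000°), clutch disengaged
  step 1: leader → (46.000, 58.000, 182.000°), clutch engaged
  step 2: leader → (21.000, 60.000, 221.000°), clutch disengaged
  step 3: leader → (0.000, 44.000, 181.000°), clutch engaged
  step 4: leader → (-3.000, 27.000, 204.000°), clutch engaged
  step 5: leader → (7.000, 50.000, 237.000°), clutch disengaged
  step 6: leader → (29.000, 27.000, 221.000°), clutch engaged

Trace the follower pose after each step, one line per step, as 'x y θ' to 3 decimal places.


29.000 7.000 3.000
32.500 19.000 44.500
32.500 19.000 44.500
12.000 1.000 -17.500
9.500 -18.000 15.000
9.500 -18.000 15.000
32.000 -43.000 -11.000

step 0: Δleader=(-3.000, 13.000, 1.000°), disengaged; cmd=(0,0,0) → follower holds at (29.000, 7.000, 3.000°)
step 1: Δleader=(3.000, 14.000, 29.000°), engaged; cmd=(3.500, 12.000, 41.500°) → follower=(32.500, 19.000, 44.500°)
step 2: Δleader=(-25.000, 2.000, 39.000°), disengaged; cmd=(0,0,0) → follower holds at (32.500, 19.000, 44.500°)
step 3: Δleader=(-21.000, -16.000, -40.000°), engaged; cmd=(-20.500, -18.000, -62.000°) → follower=(12.000, 1.000, -17.500°)
step 4: Δleader=(-3.000, -17.000, 23.000°), engaged; cmd=(-2.500, -19.000, 32.500°) → follower=(9.500, -18.000, 15.000°)
step 5: Δleader=(10.000, 23.000, 33.000°), disengaged; cmd=(0,0,0) → follower holds at (9.500, -18.000, 15.000°)
step 6: Δleader=(22.000, -23.000, -16.000°), engaged; cmd=(22.500, -25.000, -26.000°) → follower=(32.000, -43.000, -11.000°)


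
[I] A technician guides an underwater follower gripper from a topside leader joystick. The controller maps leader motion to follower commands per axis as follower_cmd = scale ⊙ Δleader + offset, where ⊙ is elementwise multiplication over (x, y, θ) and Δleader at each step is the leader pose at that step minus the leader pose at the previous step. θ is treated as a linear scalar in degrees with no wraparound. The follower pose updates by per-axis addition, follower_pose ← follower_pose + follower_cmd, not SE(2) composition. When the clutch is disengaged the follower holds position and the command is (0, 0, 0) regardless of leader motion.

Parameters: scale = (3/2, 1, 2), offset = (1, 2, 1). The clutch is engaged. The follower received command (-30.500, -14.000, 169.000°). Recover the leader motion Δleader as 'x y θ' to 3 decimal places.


axis x: (-30.500 − 1) / (3/2) = -21.000
axis y: (-14.000 − 2) / (1) = -16.000
axis θ: (169.000 − 1) / (2) = 84.000

-21.000 -16.000 84.000


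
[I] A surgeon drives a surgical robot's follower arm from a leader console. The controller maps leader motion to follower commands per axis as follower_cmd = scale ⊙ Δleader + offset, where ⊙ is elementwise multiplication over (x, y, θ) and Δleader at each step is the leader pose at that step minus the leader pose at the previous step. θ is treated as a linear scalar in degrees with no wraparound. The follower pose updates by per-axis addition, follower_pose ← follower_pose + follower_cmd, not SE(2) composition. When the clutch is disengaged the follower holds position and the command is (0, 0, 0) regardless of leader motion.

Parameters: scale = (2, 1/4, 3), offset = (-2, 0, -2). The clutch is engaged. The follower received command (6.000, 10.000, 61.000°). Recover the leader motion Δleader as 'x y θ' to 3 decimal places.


axis x: (6.000 − -2) / (2) = 4.000
axis y: (10.000 − 0) / (1/4) = 40.000
axis θ: (61.000 − -2) / (3) = 21.000

4.000 40.000 21.000


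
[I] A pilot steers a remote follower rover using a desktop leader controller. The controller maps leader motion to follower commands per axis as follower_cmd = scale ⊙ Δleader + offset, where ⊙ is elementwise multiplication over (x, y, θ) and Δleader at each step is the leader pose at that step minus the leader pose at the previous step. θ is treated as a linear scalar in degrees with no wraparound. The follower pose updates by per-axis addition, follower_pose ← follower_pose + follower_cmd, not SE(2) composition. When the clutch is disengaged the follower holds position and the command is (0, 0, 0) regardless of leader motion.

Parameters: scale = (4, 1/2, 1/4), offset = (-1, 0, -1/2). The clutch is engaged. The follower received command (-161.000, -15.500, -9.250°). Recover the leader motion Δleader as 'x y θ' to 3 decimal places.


axis x: (-161.000 − -1) / (4) = -40.000
axis y: (-15.500 − 0) / (1/2) = -31.000
axis θ: (-9.250 − -1/2) / (1/4) = -35.000

-40.000 -31.000 -35.000


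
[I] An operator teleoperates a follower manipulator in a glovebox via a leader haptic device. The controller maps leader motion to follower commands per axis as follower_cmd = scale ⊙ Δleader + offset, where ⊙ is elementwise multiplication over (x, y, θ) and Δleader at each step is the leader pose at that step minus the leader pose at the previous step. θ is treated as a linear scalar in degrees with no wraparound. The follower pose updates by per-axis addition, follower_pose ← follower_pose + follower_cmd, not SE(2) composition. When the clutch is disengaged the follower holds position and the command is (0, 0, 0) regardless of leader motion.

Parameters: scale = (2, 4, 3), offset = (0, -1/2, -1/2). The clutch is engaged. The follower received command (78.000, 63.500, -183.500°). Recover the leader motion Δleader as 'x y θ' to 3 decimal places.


axis x: (78.000 − 0) / (2) = 39.000
axis y: (63.500 − -1/2) / (4) = 16.000
axis θ: (-183.500 − -1/2) / (3) = -61.000

39.000 16.000 -61.000


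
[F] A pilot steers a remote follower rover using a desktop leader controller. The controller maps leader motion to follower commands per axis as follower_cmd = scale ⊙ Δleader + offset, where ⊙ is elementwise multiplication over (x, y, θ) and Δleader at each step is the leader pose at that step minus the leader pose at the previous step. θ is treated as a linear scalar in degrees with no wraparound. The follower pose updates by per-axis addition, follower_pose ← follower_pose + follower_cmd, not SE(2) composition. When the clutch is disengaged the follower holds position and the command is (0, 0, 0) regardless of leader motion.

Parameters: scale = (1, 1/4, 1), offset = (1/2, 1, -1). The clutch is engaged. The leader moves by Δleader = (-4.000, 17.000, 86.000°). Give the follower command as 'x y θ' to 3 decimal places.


-3.500 5.250 85.000

axis x: 1·-4.000 + 1/2 = -3.500
axis y: 1/4·17.000 + 1 = 5.250
axis θ: 1·86.000 + -1 = 85.000


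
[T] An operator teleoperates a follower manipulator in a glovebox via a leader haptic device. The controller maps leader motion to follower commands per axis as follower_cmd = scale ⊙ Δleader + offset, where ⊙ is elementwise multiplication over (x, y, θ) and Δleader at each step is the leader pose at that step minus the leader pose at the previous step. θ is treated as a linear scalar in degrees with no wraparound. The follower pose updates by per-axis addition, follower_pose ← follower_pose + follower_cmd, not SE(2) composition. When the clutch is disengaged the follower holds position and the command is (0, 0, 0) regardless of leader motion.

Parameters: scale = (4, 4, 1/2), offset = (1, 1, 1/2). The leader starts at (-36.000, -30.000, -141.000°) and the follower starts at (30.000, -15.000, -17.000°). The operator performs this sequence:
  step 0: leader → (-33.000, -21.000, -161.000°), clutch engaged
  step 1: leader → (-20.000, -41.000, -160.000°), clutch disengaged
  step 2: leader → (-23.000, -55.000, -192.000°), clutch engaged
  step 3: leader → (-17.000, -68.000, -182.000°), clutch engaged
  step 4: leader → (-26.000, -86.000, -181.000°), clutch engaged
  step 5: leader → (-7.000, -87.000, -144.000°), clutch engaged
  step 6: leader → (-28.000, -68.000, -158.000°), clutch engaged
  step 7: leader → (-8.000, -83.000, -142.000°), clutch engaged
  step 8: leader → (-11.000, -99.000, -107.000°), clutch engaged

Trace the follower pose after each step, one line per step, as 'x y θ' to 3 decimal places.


step 0: Δleader=(3.000, 9.000, -20.000°), engaged; cmd=(13.000, 37.000, -9.500°) → follower=(43.000, 22.000, -26.500°)
step 1: Δleader=(13.000, -20.000, 1.000°), disengaged; cmd=(0,0,0) → follower holds at (43.000, 22.000, -26.500°)
step 2: Δleader=(-3.000, -14.000, -32.000°), engaged; cmd=(-11.000, -55.000, -15.500°) → follower=(32.000, -33.000, -42.000°)
step 3: Δleader=(6.000, -13.000, 10.000°), engaged; cmd=(25.000, -51.000, 5.500°) → follower=(57.000, -84.000, -36.500°)
step 4: Δleader=(-9.000, -18.000, 1.000°), engaged; cmd=(-35.000, -71.000, 1.000°) → follower=(22.000, -155.000, -35.500°)
step 5: Δleader=(19.000, -1.000, 37.000°), engaged; cmd=(77.000, -3.000, 19.000°) → follower=(99.000, -158.000, -16.500°)
step 6: Δleader=(-21.000, 19.000, -14.000°), engaged; cmd=(-83.000, 77.000, -6.500°) → follower=(16.000, -81.000, -23.000°)
step 7: Δleader=(20.000, -15.000, 16.000°), engaged; cmd=(81.000, -59.000, 8.500°) → follower=(97.000, -140.000, -14.500°)
step 8: Δleader=(-3.000, -16.000, 35.000°), engaged; cmd=(-11.000, -63.000, 18.000°) → follower=(86.000, -203.000, 3.500°)

43.000 22.000 -26.500
43.000 22.000 -26.500
32.000 -33.000 -42.000
57.000 -84.000 -36.500
22.000 -155.000 -35.500
99.000 -158.000 -16.500
16.000 -81.000 -23.000
97.000 -140.000 -14.500
86.000 -203.000 3.500


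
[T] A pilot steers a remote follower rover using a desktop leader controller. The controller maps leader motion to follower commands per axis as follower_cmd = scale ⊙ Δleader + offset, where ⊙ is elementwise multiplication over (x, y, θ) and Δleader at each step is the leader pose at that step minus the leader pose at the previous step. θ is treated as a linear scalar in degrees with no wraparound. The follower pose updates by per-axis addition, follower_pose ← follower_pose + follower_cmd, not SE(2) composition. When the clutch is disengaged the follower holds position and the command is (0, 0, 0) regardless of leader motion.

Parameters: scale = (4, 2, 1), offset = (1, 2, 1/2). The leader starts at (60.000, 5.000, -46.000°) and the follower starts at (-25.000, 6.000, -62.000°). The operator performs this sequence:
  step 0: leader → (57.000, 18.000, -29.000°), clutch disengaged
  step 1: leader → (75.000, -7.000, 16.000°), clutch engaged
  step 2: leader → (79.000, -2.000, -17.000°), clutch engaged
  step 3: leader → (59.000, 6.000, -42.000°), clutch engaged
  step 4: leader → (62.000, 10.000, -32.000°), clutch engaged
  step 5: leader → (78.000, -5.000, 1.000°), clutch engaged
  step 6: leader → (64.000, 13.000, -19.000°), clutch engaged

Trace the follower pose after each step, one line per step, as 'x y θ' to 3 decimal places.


-25.000 6.000 -62.000
48.000 -42.000 -16.500
65.000 -30.000 -49.000
-14.000 -12.000 -73.500
-1.000 -2.000 -63.000
64.000 -30.000 -29.500
9.000 8.000 -49.000

step 0: Δleader=(-3.000, 13.000, 17.000°), disengaged; cmd=(0,0,0) → follower holds at (-25.000, 6.000, -62.000°)
step 1: Δleader=(18.000, -25.000, 45.000°), engaged; cmd=(73.000, -48.000, 45.500°) → follower=(48.000, -42.000, -16.500°)
step 2: Δleader=(4.000, 5.000, -33.000°), engaged; cmd=(17.000, 12.000, -32.500°) → follower=(65.000, -30.000, -49.000°)
step 3: Δleader=(-20.000, 8.000, -25.000°), engaged; cmd=(-79.000, 18.000, -24.500°) → follower=(-14.000, -12.000, -73.500°)
step 4: Δleader=(3.000, 4.000, 10.000°), engaged; cmd=(13.000, 10.000, 10.500°) → follower=(-1.000, -2.000, -63.000°)
step 5: Δleader=(16.000, -15.000, 33.000°), engaged; cmd=(65.000, -28.000, 33.500°) → follower=(64.000, -30.000, -29.500°)
step 6: Δleader=(-14.000, 18.000, -20.000°), engaged; cmd=(-55.000, 38.000, -19.500°) → follower=(9.000, 8.000, -49.000°)


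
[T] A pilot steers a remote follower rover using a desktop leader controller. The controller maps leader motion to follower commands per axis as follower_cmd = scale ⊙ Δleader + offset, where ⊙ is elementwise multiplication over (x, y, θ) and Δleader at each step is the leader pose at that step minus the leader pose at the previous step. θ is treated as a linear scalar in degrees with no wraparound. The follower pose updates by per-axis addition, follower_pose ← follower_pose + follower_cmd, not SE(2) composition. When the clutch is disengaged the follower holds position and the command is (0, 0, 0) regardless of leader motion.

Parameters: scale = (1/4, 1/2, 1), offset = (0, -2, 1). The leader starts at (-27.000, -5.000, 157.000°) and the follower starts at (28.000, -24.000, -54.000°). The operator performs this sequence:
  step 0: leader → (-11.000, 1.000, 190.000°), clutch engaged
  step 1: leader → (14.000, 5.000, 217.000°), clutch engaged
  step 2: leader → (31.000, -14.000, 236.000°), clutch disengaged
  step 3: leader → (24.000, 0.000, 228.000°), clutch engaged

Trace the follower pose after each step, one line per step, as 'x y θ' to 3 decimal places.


step 0: Δleader=(16.000, 6.000, 33.000°), engaged; cmd=(4.000, 1.000, 34.000°) → follower=(32.000, -23.000, -20.000°)
step 1: Δleader=(25.000, 4.000, 27.000°), engaged; cmd=(6.250, 0.000, 28.000°) → follower=(38.250, -23.000, 8.000°)
step 2: Δleader=(17.000, -19.000, 19.000°), disengaged; cmd=(0,0,0) → follower holds at (38.250, -23.000, 8.000°)
step 3: Δleader=(-7.000, 14.000, -8.000°), engaged; cmd=(-1.750, 5.000, -7.000°) → follower=(36.500, -18.000, 1.000°)

32.000 -23.000 -20.000
38.250 -23.000 8.000
38.250 -23.000 8.000
36.500 -18.000 1.000


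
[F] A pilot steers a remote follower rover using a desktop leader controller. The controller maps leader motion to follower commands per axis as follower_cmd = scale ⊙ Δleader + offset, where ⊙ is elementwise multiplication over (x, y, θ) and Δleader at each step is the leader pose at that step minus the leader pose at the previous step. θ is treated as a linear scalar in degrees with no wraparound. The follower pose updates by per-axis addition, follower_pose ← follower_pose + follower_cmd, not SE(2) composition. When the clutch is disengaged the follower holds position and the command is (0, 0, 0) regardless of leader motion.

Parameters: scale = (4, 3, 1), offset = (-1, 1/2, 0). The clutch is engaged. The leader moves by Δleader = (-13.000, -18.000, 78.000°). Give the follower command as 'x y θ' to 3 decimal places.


axis x: 4·-13.000 + -1 = -53.000
axis y: 3·-18.000 + 1/2 = -53.500
axis θ: 1·78.000 + 0 = 78.000

-53.000 -53.500 78.000


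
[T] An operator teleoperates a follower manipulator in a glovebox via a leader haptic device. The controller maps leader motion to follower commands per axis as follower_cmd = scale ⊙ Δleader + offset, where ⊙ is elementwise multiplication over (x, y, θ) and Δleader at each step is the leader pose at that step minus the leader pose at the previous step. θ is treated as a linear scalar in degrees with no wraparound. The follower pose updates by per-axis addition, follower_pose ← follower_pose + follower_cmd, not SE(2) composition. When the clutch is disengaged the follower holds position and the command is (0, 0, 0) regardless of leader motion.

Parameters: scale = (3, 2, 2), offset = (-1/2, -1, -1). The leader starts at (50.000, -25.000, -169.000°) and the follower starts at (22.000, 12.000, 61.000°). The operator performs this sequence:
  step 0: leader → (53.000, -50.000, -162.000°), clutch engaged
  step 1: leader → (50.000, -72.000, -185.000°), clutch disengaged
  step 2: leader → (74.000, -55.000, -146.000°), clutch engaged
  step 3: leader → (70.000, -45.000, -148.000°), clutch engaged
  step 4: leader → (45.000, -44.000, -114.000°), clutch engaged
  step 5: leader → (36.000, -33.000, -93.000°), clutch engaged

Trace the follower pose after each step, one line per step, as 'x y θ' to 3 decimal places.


30.500 -39.000 74.000
30.500 -39.000 74.000
102.000 -6.000 151.000
89.500 13.000 146.000
14.000 14.000 213.000
-13.500 35.000 254.000

step 0: Δleader=(3.000, -25.000, 7.000°), engaged; cmd=(8.500, -51.000, 13.000°) → follower=(30.500, -39.000, 74.000°)
step 1: Δleader=(-3.000, -22.000, -23.000°), disengaged; cmd=(0,0,0) → follower holds at (30.500, -39.000, 74.000°)
step 2: Δleader=(24.000, 17.000, 39.000°), engaged; cmd=(71.500, 33.000, 77.000°) → follower=(102.000, -6.000, 151.000°)
step 3: Δleader=(-4.000, 10.000, -2.000°), engaged; cmd=(-12.500, 19.000, -5.000°) → follower=(89.500, 13.000, 146.000°)
step 4: Δleader=(-25.000, 1.000, 34.000°), engaged; cmd=(-75.500, 1.000, 67.000°) → follower=(14.000, 14.000, 213.000°)
step 5: Δleader=(-9.000, 11.000, 21.000°), engaged; cmd=(-27.500, 21.000, 41.000°) → follower=(-13.500, 35.000, 254.000°)


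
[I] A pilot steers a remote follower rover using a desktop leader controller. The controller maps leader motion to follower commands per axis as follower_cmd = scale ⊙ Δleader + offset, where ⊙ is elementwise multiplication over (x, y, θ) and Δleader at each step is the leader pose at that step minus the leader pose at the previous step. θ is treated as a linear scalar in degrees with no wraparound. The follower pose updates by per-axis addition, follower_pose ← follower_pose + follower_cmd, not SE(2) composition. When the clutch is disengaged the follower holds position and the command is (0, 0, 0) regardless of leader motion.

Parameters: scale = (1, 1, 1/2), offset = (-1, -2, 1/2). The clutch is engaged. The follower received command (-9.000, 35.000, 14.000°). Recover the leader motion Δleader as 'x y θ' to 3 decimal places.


-8.000 37.000 27.000

axis x: (-9.000 − -1) / (1) = -8.000
axis y: (35.000 − -2) / (1) = 37.000
axis θ: (14.000 − 1/2) / (1/2) = 27.000


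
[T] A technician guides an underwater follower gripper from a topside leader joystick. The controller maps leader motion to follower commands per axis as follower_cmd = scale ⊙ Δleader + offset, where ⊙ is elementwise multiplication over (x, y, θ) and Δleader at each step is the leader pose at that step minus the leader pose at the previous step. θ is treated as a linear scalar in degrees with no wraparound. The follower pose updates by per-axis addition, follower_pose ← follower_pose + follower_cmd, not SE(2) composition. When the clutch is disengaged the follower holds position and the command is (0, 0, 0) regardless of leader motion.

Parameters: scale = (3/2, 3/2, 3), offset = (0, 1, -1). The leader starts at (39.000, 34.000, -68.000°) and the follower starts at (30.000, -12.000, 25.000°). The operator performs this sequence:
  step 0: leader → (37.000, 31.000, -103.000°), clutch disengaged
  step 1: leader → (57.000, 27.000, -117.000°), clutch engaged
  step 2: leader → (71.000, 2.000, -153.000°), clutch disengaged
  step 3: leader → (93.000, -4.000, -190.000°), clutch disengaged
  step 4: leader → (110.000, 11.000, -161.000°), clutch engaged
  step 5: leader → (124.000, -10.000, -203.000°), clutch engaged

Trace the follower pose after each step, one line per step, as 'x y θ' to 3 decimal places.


step 0: Δleader=(-2.000, -3.000, -35.000°), disengaged; cmd=(0,0,0) → follower holds at (30.000, -12.000, 25.000°)
step 1: Δleader=(20.000, -4.000, -14.000°), engaged; cmd=(30.000, -5.000, -43.000°) → follower=(60.000, -17.000, -18.000°)
step 2: Δleader=(14.000, -25.000, -36.000°), disengaged; cmd=(0,0,0) → follower holds at (60.000, -17.000, -18.000°)
step 3: Δleader=(22.000, -6.000, -37.000°), disengaged; cmd=(0,0,0) → follower holds at (60.000, -17.000, -18.000°)
step 4: Δleader=(17.000, 15.000, 29.000°), engaged; cmd=(25.500, 23.500, 86.000°) → follower=(85.500, 6.500, 68.000°)
step 5: Δleader=(14.000, -21.000, -42.000°), engaged; cmd=(21.000, -30.500, -127.000°) → follower=(106.500, -24.000, -59.000°)

30.000 -12.000 25.000
60.000 -17.000 -18.000
60.000 -17.000 -18.000
60.000 -17.000 -18.000
85.500 6.500 68.000
106.500 -24.000 -59.000


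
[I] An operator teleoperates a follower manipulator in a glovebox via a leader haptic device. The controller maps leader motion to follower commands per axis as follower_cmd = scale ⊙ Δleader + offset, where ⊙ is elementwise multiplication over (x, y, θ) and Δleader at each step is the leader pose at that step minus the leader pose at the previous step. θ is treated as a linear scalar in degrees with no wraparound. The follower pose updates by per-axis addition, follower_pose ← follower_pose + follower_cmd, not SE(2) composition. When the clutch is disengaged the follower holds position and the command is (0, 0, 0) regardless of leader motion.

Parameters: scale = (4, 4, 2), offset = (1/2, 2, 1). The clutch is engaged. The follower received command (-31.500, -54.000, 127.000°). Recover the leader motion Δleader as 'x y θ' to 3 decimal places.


-8.000 -14.000 63.000

axis x: (-31.500 − 1/2) / (4) = -8.000
axis y: (-54.000 − 2) / (4) = -14.000
axis θ: (127.000 − 1) / (2) = 63.000


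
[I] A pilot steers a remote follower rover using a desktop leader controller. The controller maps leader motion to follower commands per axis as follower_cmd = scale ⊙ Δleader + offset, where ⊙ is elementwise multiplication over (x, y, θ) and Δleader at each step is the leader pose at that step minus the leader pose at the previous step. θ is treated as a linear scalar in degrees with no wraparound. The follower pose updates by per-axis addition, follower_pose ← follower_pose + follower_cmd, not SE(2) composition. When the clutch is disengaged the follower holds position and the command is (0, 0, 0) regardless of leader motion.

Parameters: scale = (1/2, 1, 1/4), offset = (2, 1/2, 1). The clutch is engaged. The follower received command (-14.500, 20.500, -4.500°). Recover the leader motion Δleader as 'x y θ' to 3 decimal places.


axis x: (-14.500 − 2) / (1/2) = -33.000
axis y: (20.500 − 1/2) / (1) = 20.000
axis θ: (-4.500 − 1) / (1/4) = -22.000

-33.000 20.000 -22.000


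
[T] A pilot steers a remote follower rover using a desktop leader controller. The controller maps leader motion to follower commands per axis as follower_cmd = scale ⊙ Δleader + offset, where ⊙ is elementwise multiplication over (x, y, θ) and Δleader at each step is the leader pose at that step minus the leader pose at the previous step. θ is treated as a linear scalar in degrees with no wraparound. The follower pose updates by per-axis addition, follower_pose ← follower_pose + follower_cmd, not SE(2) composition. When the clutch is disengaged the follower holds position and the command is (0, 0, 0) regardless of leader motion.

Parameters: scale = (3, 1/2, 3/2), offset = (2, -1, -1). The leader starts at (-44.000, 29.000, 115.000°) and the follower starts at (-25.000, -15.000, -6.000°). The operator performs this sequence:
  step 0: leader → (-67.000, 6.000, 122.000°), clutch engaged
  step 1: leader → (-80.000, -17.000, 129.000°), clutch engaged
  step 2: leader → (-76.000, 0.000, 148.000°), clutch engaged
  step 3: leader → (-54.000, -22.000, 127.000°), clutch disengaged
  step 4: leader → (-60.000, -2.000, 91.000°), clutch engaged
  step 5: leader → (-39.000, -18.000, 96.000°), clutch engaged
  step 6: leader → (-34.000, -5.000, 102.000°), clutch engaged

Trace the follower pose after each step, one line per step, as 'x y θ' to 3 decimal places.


step 0: Δleader=(-23.000, -23.000, 7.000°), engaged; cmd=(-67.000, -12.500, 9.500°) → follower=(-92.000, -27.500, 3.500°)
step 1: Δleader=(-13.000, -23.000, 7.000°), engaged; cmd=(-37.000, -12.500, 9.500°) → follower=(-129.000, -40.000, 13.000°)
step 2: Δleader=(4.000, 17.000, 19.000°), engaged; cmd=(14.000, 7.500, 27.500°) → follower=(-115.000, -32.500, 40.500°)
step 3: Δleader=(22.000, -22.000, -21.000°), disengaged; cmd=(0,0,0) → follower holds at (-115.000, -32.500, 40.500°)
step 4: Δleader=(-6.000, 20.000, -36.000°), engaged; cmd=(-16.000, 9.000, -55.000°) → follower=(-131.000, -23.500, -14.500°)
step 5: Δleader=(21.000, -16.000, 5.000°), engaged; cmd=(65.000, -9.000, 6.500°) → follower=(-66.000, -32.500, -8.000°)
step 6: Δleader=(5.000, 13.000, 6.000°), engaged; cmd=(17.000, 5.500, 8.000°) → follower=(-49.000, -27.000, 0.000°)

-92.000 -27.500 3.500
-129.000 -40.000 13.000
-115.000 -32.500 40.500
-115.000 -32.500 40.500
-131.000 -23.500 -14.500
-66.000 -32.500 -8.000
-49.000 -27.000 0.000


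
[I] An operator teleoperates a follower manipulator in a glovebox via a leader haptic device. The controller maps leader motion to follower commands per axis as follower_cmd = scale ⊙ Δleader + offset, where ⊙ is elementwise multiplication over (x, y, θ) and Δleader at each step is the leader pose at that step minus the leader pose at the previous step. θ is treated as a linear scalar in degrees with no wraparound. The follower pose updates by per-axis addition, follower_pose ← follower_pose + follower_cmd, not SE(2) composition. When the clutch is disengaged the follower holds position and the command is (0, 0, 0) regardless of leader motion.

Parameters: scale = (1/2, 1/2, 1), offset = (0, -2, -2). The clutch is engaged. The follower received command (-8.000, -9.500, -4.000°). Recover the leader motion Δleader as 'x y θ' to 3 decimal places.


axis x: (-8.000 − 0) / (1/2) = -16.000
axis y: (-9.500 − -2) / (1/2) = -15.000
axis θ: (-4.000 − -2) / (1) = -2.000

-16.000 -15.000 -2.000


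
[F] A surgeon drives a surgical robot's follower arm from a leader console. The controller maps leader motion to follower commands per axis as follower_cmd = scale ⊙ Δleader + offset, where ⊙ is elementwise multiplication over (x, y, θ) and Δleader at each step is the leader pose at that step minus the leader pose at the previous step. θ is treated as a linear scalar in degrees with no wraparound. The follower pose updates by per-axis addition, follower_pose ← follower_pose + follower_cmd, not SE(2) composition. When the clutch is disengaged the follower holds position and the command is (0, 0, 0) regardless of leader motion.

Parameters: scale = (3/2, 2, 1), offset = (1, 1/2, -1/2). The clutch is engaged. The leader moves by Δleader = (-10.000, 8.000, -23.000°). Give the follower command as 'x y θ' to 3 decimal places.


-14.000 16.500 -23.500

axis x: 3/2·-10.000 + 1 = -14.000
axis y: 2·8.000 + 1/2 = 16.500
axis θ: 1·-23.000 + -1/2 = -23.500


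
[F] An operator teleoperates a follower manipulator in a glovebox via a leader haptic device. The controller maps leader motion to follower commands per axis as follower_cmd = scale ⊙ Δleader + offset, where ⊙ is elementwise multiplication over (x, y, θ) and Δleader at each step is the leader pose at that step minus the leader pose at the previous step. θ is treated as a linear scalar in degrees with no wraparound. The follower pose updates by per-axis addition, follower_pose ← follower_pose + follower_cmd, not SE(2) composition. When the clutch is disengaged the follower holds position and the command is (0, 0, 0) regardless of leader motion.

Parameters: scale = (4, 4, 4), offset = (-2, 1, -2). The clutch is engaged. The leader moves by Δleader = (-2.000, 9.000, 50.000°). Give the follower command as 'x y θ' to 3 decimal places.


axis x: 4·-2.000 + -2 = -10.000
axis y: 4·9.000 + 1 = 37.000
axis θ: 4·50.000 + -2 = 198.000

-10.000 37.000 198.000


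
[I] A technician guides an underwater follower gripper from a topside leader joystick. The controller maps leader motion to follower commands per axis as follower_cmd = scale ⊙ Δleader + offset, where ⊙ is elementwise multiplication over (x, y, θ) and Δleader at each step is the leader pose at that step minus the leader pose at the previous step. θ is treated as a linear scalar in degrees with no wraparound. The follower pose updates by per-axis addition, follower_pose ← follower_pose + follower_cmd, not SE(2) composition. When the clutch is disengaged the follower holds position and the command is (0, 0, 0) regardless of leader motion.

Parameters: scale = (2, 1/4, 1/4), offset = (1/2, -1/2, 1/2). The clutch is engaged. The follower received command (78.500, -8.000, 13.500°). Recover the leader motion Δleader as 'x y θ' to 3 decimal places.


39.000 -30.000 52.000

axis x: (78.500 − 1/2) / (2) = 39.000
axis y: (-8.000 − -1/2) / (1/4) = -30.000
axis θ: (13.500 − 1/2) / (1/4) = 52.000
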